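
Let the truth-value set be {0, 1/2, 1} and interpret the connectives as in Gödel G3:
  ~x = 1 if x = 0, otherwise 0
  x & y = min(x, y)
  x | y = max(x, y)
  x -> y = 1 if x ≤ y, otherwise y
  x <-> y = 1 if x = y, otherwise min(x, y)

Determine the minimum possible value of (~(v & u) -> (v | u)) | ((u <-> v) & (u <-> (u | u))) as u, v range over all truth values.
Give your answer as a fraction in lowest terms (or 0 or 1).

Take u = 0, v = 1/2:
v & u = 1/2 & 0 = 0
~(v & u) = ~0 = 1
v | u = 1/2 | 0 = 1/2
~(v & u) -> (v | u) = 1 -> 1/2 = 1/2
u <-> v = 0 <-> 1/2 = 0
u | u = 0 | 0 = 0
u <-> (u | u) = 0 <-> 0 = 1
(u <-> v) & (u <-> (u | u)) = 0 & 1 = 0
(~(v & u) -> (v | u)) | ((u <-> v) & (u <-> (u | u))) = 1/2 | 0 = 1/2
No assignment yields a value below 1/2, so this is the minimum.

1/2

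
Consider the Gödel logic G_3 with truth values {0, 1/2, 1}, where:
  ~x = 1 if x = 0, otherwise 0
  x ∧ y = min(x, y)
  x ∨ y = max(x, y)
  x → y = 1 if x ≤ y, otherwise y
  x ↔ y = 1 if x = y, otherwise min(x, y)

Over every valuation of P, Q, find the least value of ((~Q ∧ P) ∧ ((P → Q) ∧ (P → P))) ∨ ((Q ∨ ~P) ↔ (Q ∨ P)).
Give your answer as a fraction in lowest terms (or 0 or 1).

Take P = 0, Q = 0:
~Q = ~0 = 1
~Q ∧ P = 1 ∧ 0 = 0
P → Q = 0 → 0 = 1
P → P = 0 → 0 = 1
(P → Q) ∧ (P → P) = 1 ∧ 1 = 1
(~Q ∧ P) ∧ ((P → Q) ∧ (P → P)) = 0 ∧ 1 = 0
~P = ~0 = 1
Q ∨ ~P = 0 ∨ 1 = 1
Q ∨ P = 0 ∨ 0 = 0
(Q ∨ ~P) ↔ (Q ∨ P) = 1 ↔ 0 = 0
((~Q ∧ P) ∧ ((P → Q) ∧ (P → P))) ∨ ((Q ∨ ~P) ↔ (Q ∨ P)) = 0 ∨ 0 = 0
No assignment yields a value below 0, so this is the minimum.

0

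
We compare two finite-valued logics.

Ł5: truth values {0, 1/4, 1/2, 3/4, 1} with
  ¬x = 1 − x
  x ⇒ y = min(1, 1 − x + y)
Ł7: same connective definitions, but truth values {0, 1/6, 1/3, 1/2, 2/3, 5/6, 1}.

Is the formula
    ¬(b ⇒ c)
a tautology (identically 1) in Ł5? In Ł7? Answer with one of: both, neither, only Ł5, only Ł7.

neither

In Ł5: at b = 0, c = 0 the value is 0 — not a tautology.
In Ł7: at b = 0, c = 0 the value is 0 — not a tautology.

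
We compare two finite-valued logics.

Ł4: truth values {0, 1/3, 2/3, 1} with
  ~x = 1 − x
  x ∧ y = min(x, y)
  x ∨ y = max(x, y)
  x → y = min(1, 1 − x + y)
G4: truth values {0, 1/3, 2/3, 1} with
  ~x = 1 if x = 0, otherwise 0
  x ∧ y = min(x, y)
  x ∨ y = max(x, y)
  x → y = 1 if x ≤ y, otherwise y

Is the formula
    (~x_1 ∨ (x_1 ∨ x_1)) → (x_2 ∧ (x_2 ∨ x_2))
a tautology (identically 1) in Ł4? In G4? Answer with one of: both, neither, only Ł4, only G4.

In Ł4: at x_1 = 0, x_2 = 0 the value is 0 — not a tautology.
In G4: at x_1 = 0, x_2 = 0 the value is 0 — not a tautology.

neither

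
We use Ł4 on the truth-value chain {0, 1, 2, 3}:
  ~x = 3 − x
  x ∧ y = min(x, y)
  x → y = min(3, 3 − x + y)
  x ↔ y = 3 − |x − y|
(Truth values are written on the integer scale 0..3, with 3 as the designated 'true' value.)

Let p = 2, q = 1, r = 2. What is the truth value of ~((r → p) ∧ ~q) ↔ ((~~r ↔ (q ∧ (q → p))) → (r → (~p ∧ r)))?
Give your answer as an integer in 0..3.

r → p = 2 → 2 = 3
~q = ~1 = 2
(r → p) ∧ ~q = 3 ∧ 2 = 2
~((r → p) ∧ ~q) = ~2 = 1
~r = ~2 = 1
~~r = ~1 = 2
q → p = 1 → 2 = 3
q ∧ (q → p) = 1 ∧ 3 = 1
~~r ↔ (q ∧ (q → p)) = 2 ↔ 1 = 2
~p = ~2 = 1
~p ∧ r = 1 ∧ 2 = 1
r → (~p ∧ r) = 2 → 1 = 2
(~~r ↔ (q ∧ (q → p))) → (r → (~p ∧ r)) = 2 → 2 = 3
~((r → p) ∧ ~q) ↔ ((~~r ↔ (q ∧ (q → p))) → (r → (~p ∧ r))) = 1 ↔ 3 = 1

1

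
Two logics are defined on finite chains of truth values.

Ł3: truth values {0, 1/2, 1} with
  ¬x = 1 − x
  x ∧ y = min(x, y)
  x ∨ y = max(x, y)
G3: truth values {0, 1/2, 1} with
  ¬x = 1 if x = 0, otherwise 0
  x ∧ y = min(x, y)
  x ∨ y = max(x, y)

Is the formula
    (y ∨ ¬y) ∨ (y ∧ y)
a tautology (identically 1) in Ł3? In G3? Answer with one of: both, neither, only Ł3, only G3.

neither

In Ł3: at y = 1/2 the value is 1/2 — not a tautology.
In G3: at y = 1/2 the value is 1/2 — not a tautology.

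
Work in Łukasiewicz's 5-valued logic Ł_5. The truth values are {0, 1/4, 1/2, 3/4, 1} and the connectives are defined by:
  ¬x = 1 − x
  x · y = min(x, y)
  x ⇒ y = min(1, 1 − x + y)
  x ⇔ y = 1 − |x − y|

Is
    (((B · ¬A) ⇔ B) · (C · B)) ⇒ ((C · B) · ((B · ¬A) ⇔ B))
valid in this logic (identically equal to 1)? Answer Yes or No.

Yes

At A = 3/4, B = 1, C = 1/2, for instance:
¬A = ¬3/4 = 1/4
B · ¬A = 1 · 1/4 = 1/4
(B · ¬A) ⇔ B = 1/4 ⇔ 1 = 1/4
C · B = 1/2 · 1 = 1/2
((B · ¬A) ⇔ B) · (C · B) = 1/4 · 1/2 = 1/4
(C · B) · ((B · ¬A) ⇔ B) = 1/2 · 1/4 = 1/4
(((B · ¬A) ⇔ B) · (C · B)) ⇒ ((C · B) · ((B · ¬A) ⇔ B)) = 1/4 ⇒ 1/4 = 1
and checking the remaining 124 assignments likewise gives ≥ 1 in every case.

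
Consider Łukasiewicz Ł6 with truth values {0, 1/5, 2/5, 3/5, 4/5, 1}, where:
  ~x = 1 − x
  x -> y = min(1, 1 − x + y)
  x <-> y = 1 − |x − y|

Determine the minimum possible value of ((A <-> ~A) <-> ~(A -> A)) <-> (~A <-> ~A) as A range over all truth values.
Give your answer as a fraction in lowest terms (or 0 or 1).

1/5

Take A = 2/5:
~A = ~2/5 = 3/5
A <-> ~A = 2/5 <-> 3/5 = 4/5
A -> A = 2/5 -> 2/5 = 1
~(A -> A) = ~1 = 0
(A <-> ~A) <-> ~(A -> A) = 4/5 <-> 0 = 1/5
~A = ~2/5 = 3/5
~A = ~2/5 = 3/5
~A <-> ~A = 3/5 <-> 3/5 = 1
((A <-> ~A) <-> ~(A -> A)) <-> (~A <-> ~A) = 1/5 <-> 1 = 1/5
No assignment yields a value below 1/5, so this is the minimum.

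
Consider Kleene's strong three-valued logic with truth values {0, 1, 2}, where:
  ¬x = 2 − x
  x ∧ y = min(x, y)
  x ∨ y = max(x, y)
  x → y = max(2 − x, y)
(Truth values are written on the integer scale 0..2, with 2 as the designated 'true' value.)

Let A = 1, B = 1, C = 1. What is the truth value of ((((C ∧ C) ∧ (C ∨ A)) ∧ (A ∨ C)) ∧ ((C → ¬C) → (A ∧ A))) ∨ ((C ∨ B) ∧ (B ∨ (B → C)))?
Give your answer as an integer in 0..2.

C ∧ C = 1 ∧ 1 = 1
C ∨ A = 1 ∨ 1 = 1
(C ∧ C) ∧ (C ∨ A) = 1 ∧ 1 = 1
A ∨ C = 1 ∨ 1 = 1
((C ∧ C) ∧ (C ∨ A)) ∧ (A ∨ C) = 1 ∧ 1 = 1
¬C = ¬1 = 1
C → ¬C = 1 → 1 = 1
A ∧ A = 1 ∧ 1 = 1
(C → ¬C) → (A ∧ A) = 1 → 1 = 1
(((C ∧ C) ∧ (C ∨ A)) ∧ (A ∨ C)) ∧ ((C → ¬C) → (A ∧ A)) = 1 ∧ 1 = 1
C ∨ B = 1 ∨ 1 = 1
B → C = 1 → 1 = 1
B ∨ (B → C) = 1 ∨ 1 = 1
(C ∨ B) ∧ (B ∨ (B → C)) = 1 ∧ 1 = 1
((((C ∧ C) ∧ (C ∨ A)) ∧ (A ∨ C)) ∧ ((C → ¬C) → (A ∧ A))) ∨ ((C ∨ B) ∧ (B ∨ (B → C))) = 1 ∨ 1 = 1

1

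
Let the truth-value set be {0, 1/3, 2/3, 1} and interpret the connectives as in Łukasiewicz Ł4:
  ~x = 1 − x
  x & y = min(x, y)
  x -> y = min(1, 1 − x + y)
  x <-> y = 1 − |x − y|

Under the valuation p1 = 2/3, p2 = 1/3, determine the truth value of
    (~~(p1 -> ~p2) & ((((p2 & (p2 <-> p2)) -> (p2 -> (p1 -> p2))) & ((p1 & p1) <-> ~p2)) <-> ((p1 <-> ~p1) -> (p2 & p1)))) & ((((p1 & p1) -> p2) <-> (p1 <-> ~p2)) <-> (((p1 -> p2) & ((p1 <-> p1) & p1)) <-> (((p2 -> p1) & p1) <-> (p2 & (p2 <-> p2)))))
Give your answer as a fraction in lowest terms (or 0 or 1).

2/3

~p2 = ~1/3 = 2/3
p1 -> ~p2 = 2/3 -> 2/3 = 1
~(p1 -> ~p2) = ~1 = 0
~~(p1 -> ~p2) = ~0 = 1
p2 <-> p2 = 1/3 <-> 1/3 = 1
p2 & (p2 <-> p2) = 1/3 & 1 = 1/3
p1 -> p2 = 2/3 -> 1/3 = 2/3
p2 -> (p1 -> p2) = 1/3 -> 2/3 = 1
(p2 & (p2 <-> p2)) -> (p2 -> (p1 -> p2)) = 1/3 -> 1 = 1
p1 & p1 = 2/3 & 2/3 = 2/3
~p2 = ~1/3 = 2/3
(p1 & p1) <-> ~p2 = 2/3 <-> 2/3 = 1
((p2 & (p2 <-> p2)) -> (p2 -> (p1 -> p2))) & ((p1 & p1) <-> ~p2) = 1 & 1 = 1
~p1 = ~2/3 = 1/3
p1 <-> ~p1 = 2/3 <-> 1/3 = 2/3
p2 & p1 = 1/3 & 2/3 = 1/3
(p1 <-> ~p1) -> (p2 & p1) = 2/3 -> 1/3 = 2/3
(((p2 & (p2 <-> p2)) -> (p2 -> (p1 -> p2))) & ((p1 & p1) <-> ~p2)) <-> ((p1 <-> ~p1) -> (p2 & p1)) = 1 <-> 2/3 = 2/3
~~(p1 -> ~p2) & ((((p2 & (p2 <-> p2)) -> (p2 -> (p1 -> p2))) & ((p1 & p1) <-> ~p2)) <-> ((p1 <-> ~p1) -> (p2 & p1))) = 1 & 2/3 = 2/3
p1 & p1 = 2/3 & 2/3 = 2/3
(p1 & p1) -> p2 = 2/3 -> 1/3 = 2/3
~p2 = ~1/3 = 2/3
p1 <-> ~p2 = 2/3 <-> 2/3 = 1
((p1 & p1) -> p2) <-> (p1 <-> ~p2) = 2/3 <-> 1 = 2/3
p1 -> p2 = 2/3 -> 1/3 = 2/3
p1 <-> p1 = 2/3 <-> 2/3 = 1
(p1 <-> p1) & p1 = 1 & 2/3 = 2/3
(p1 -> p2) & ((p1 <-> p1) & p1) = 2/3 & 2/3 = 2/3
p2 -> p1 = 1/3 -> 2/3 = 1
(p2 -> p1) & p1 = 1 & 2/3 = 2/3
p2 <-> p2 = 1/3 <-> 1/3 = 1
p2 & (p2 <-> p2) = 1/3 & 1 = 1/3
((p2 -> p1) & p1) <-> (p2 & (p2 <-> p2)) = 2/3 <-> 1/3 = 2/3
((p1 -> p2) & ((p1 <-> p1) & p1)) <-> (((p2 -> p1) & p1) <-> (p2 & (p2 <-> p2))) = 2/3 <-> 2/3 = 1
(((p1 & p1) -> p2) <-> (p1 <-> ~p2)) <-> (((p1 -> p2) & ((p1 <-> p1) & p1)) <-> (((p2 -> p1) & p1) <-> (p2 & (p2 <-> p2)))) = 2/3 <-> 1 = 2/3
(~~(p1 -> ~p2) & ((((p2 & (p2 <-> p2)) -> (p2 -> (p1 -> p2))) & ((p1 & p1) <-> ~p2)) <-> ((p1 <-> ~p1) -> (p2 & p1)))) & ((((p1 & p1) -> p2) <-> (p1 <-> ~p2)) <-> (((p1 -> p2) & ((p1 <-> p1) & p1)) <-> (((p2 -> p1) & p1) <-> (p2 & (p2 <-> p2))))) = 2/3 & 2/3 = 2/3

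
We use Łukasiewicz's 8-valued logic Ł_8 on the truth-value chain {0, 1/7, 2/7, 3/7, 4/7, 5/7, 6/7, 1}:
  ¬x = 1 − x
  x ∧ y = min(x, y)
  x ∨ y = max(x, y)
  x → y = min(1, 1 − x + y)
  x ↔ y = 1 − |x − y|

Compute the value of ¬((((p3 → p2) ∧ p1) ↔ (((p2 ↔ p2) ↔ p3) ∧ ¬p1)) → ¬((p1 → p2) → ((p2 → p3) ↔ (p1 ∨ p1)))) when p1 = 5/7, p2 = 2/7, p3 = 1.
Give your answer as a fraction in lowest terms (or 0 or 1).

1

p3 → p2 = 1 → 2/7 = 2/7
(p3 → p2) ∧ p1 = 2/7 ∧ 5/7 = 2/7
p2 ↔ p2 = 2/7 ↔ 2/7 = 1
(p2 ↔ p2) ↔ p3 = 1 ↔ 1 = 1
¬p1 = ¬5/7 = 2/7
((p2 ↔ p2) ↔ p3) ∧ ¬p1 = 1 ∧ 2/7 = 2/7
((p3 → p2) ∧ p1) ↔ (((p2 ↔ p2) ↔ p3) ∧ ¬p1) = 2/7 ↔ 2/7 = 1
p1 → p2 = 5/7 → 2/7 = 4/7
p2 → p3 = 2/7 → 1 = 1
p1 ∨ p1 = 5/7 ∨ 5/7 = 5/7
(p2 → p3) ↔ (p1 ∨ p1) = 1 ↔ 5/7 = 5/7
(p1 → p2) → ((p2 → p3) ↔ (p1 ∨ p1)) = 4/7 → 5/7 = 1
¬((p1 → p2) → ((p2 → p3) ↔ (p1 ∨ p1))) = ¬1 = 0
(((p3 → p2) ∧ p1) ↔ (((p2 ↔ p2) ↔ p3) ∧ ¬p1)) → ¬((p1 → p2) → ((p2 → p3) ↔ (p1 ∨ p1))) = 1 → 0 = 0
¬((((p3 → p2) ∧ p1) ↔ (((p2 ↔ p2) ↔ p3) ∧ ¬p1)) → ¬((p1 → p2) → ((p2 → p3) ↔ (p1 ∨ p1)))) = ¬0 = 1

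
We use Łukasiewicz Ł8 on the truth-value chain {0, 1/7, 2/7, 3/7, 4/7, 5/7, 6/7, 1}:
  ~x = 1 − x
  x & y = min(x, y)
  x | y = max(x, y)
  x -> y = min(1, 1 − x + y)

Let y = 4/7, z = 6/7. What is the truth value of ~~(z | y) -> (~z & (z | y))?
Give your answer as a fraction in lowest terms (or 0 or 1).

z | y = 6/7 | 4/7 = 6/7
~(z | y) = ~6/7 = 1/7
~~(z | y) = ~1/7 = 6/7
~z = ~6/7 = 1/7
z | y = 6/7 | 4/7 = 6/7
~z & (z | y) = 1/7 & 6/7 = 1/7
~~(z | y) -> (~z & (z | y)) = 6/7 -> 1/7 = 2/7

2/7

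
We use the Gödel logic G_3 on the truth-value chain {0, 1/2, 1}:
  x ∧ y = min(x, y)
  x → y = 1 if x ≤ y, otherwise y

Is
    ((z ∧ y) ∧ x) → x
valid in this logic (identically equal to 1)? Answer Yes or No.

Yes

At x = 1/2, y = 1/2, z = 1/2, for instance:
z ∧ y = 1/2 ∧ 1/2 = 1/2
(z ∧ y) ∧ x = 1/2 ∧ 1/2 = 1/2
((z ∧ y) ∧ x) → x = 1/2 → 1/2 = 1
and checking the remaining 26 assignments likewise gives ≥ 1 in every case.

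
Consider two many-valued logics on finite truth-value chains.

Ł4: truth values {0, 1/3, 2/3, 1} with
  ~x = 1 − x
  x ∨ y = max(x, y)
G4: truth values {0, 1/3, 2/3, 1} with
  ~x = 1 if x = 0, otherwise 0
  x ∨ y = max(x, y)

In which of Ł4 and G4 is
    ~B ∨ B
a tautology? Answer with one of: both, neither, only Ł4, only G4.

neither

In Ł4: at B = 1/3 the value is 2/3 — not a tautology.
In G4: at B = 1/3 the value is 1/3 — not a tautology.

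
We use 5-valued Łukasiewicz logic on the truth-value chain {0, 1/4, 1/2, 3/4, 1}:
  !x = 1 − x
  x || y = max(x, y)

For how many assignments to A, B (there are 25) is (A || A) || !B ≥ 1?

value 1: 9 assignments (counts)
value 3/4: 7 assignments
value 1/2: 5 assignments
value 1/4: 3 assignments
value 0: 1 assignment
So 9 of the 25 assignments meet the threshold.

9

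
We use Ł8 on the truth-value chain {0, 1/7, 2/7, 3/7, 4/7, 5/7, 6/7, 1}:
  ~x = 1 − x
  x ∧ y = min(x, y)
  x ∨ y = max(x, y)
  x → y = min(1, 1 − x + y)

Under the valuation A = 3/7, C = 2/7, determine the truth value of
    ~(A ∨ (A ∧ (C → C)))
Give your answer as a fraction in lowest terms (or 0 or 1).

C → C = 2/7 → 2/7 = 1
A ∧ (C → C) = 3/7 ∧ 1 = 3/7
A ∨ (A ∧ (C → C)) = 3/7 ∨ 3/7 = 3/7
~(A ∨ (A ∧ (C → C))) = ~3/7 = 4/7

4/7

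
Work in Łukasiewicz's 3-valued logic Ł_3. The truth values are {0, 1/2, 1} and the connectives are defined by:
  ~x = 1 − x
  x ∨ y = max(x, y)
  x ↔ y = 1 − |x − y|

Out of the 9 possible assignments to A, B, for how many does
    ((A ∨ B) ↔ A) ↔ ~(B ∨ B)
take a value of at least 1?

5

A = 0, B = 0 ↦ 1  ≥
A = 0, B = 1/2 ↦ 1  ≥
A = 0, B = 1 ↦ 1  ≥
A = 1/2, B = 0 ↦ 1  ≥
A = 1/2, B = 1/2 ↦ 1/2  <
A = 1/2, B = 1 ↦ 1/2  <
A = 1, B = 0 ↦ 1  ≥
A = 1, B = 1/2 ↦ 1/2  <
A = 1, B = 1 ↦ 0  <
So 5 of the 9 assignments meet the threshold.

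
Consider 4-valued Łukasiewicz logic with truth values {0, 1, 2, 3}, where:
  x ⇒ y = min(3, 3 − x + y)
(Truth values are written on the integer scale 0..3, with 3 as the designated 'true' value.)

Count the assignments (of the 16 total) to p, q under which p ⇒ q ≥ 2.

13

p = 0, q = 0 ↦ 3  ≥
p = 0, q = 1 ↦ 3  ≥
p = 0, q = 2 ↦ 3  ≥
p = 0, q = 3 ↦ 3  ≥
p = 1, q = 0 ↦ 2  ≥
p = 1, q = 1 ↦ 3  ≥
p = 1, q = 2 ↦ 3  ≥
p = 1, q = 3 ↦ 3  ≥
p = 2, q = 0 ↦ 1  <
p = 2, q = 1 ↦ 2  ≥
p = 2, q = 2 ↦ 3  ≥
p = 2, q = 3 ↦ 3  ≥
p = 3, q = 0 ↦ 0  <
p = 3, q = 1 ↦ 1  <
p = 3, q = 2 ↦ 2  ≥
p = 3, q = 3 ↦ 3  ≥
So 13 of the 16 assignments meet the threshold.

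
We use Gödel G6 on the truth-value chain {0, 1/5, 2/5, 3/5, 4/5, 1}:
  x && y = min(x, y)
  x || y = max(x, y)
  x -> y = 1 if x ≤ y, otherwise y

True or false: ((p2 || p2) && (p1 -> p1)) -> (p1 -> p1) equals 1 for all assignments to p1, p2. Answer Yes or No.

Yes

At p1 = 4/5, p2 = 2/5, for instance:
p2 || p2 = 2/5 || 2/5 = 2/5
p1 -> p1 = 4/5 -> 4/5 = 1
(p2 || p2) && (p1 -> p1) = 2/5 && 1 = 2/5
((p2 || p2) && (p1 -> p1)) -> (p1 -> p1) = 2/5 -> 1 = 1
and checking the remaining 35 assignments likewise gives ≥ 1 in every case.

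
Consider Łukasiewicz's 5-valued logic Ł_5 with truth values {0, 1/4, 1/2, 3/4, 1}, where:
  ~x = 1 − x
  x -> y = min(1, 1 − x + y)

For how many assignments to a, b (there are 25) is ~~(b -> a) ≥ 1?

value 1: 15 assignments (counts)
value 3/4: 4 assignments
value 1/2: 3 assignments
value 1/4: 2 assignments
value 0: 1 assignment
So 15 of the 25 assignments meet the threshold.

15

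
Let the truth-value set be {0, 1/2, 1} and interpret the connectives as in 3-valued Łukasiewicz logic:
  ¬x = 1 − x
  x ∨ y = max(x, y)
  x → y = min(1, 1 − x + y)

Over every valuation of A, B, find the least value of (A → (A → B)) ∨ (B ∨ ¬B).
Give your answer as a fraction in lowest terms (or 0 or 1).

Take A = 1, B = 1/2:
A → B = 1 → 1/2 = 1/2
A → (A → B) = 1 → 1/2 = 1/2
¬B = ¬1/2 = 1/2
B ∨ ¬B = 1/2 ∨ 1/2 = 1/2
(A → (A → B)) ∨ (B ∨ ¬B) = 1/2 ∨ 1/2 = 1/2
No assignment yields a value below 1/2, so this is the minimum.

1/2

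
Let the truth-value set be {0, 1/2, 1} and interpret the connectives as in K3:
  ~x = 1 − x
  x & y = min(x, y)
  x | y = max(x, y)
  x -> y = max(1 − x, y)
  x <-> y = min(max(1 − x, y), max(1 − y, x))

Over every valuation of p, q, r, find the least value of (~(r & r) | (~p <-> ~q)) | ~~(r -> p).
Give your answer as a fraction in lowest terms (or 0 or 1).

Take p = 0, q = 1, r = 1:
r & r = 1 & 1 = 1
~(r & r) = ~1 = 0
~p = ~0 = 1
~q = ~1 = 0
~p <-> ~q = 1 <-> 0 = 0
~(r & r) | (~p <-> ~q) = 0 | 0 = 0
r -> p = 1 -> 0 = 0
~(r -> p) = ~0 = 1
~~(r -> p) = ~1 = 0
(~(r & r) | (~p <-> ~q)) | ~~(r -> p) = 0 | 0 = 0
No assignment yields a value below 0, so this is the minimum.

0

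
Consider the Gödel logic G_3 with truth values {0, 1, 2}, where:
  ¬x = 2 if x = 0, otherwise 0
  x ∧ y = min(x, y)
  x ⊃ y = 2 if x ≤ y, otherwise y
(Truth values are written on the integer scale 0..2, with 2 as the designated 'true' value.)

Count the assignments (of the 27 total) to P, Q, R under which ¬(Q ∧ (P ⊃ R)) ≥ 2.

13

value 2: 13 assignments (counts)
value 0: 14 assignments
So 13 of the 27 assignments meet the threshold.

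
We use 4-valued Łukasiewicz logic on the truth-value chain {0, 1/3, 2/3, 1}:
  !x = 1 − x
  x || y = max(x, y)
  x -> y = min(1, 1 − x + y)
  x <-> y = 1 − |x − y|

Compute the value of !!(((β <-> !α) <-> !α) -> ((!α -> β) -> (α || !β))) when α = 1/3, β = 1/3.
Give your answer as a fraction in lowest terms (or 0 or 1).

!α = !1/3 = 2/3
β <-> !α = 1/3 <-> 2/3 = 2/3
!α = !1/3 = 2/3
(β <-> !α) <-> !α = 2/3 <-> 2/3 = 1
!α = !1/3 = 2/3
!α -> β = 2/3 -> 1/3 = 2/3
!β = !1/3 = 2/3
α || !β = 1/3 || 2/3 = 2/3
(!α -> β) -> (α || !β) = 2/3 -> 2/3 = 1
((β <-> !α) <-> !α) -> ((!α -> β) -> (α || !β)) = 1 -> 1 = 1
!(((β <-> !α) <-> !α) -> ((!α -> β) -> (α || !β))) = !1 = 0
!!(((β <-> !α) <-> !α) -> ((!α -> β) -> (α || !β))) = !0 = 1

1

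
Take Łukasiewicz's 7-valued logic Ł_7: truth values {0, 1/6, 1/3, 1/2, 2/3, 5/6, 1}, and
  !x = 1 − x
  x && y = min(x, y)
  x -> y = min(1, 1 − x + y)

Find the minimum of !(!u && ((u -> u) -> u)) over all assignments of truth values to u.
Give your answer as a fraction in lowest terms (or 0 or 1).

Take u = 1/2:
!u = !1/2 = 1/2
u -> u = 1/2 -> 1/2 = 1
(u -> u) -> u = 1 -> 1/2 = 1/2
!u && ((u -> u) -> u) = 1/2 && 1/2 = 1/2
!(!u && ((u -> u) -> u)) = !1/2 = 1/2
No assignment yields a value below 1/2, so this is the minimum.

1/2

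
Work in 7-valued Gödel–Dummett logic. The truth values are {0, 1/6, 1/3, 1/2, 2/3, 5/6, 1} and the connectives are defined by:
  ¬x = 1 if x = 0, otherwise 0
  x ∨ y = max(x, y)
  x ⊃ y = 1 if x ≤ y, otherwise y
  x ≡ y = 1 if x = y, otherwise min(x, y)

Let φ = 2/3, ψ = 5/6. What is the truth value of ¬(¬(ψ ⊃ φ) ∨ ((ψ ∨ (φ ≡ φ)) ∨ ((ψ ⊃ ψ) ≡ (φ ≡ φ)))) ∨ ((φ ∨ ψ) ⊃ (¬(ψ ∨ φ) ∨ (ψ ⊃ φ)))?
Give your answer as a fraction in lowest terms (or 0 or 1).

ψ ⊃ φ = 5/6 ⊃ 2/3 = 2/3
¬(ψ ⊃ φ) = ¬2/3 = 0
φ ≡ φ = 2/3 ≡ 2/3 = 1
ψ ∨ (φ ≡ φ) = 5/6 ∨ 1 = 1
ψ ⊃ ψ = 5/6 ⊃ 5/6 = 1
φ ≡ φ = 2/3 ≡ 2/3 = 1
(ψ ⊃ ψ) ≡ (φ ≡ φ) = 1 ≡ 1 = 1
(ψ ∨ (φ ≡ φ)) ∨ ((ψ ⊃ ψ) ≡ (φ ≡ φ)) = 1 ∨ 1 = 1
¬(ψ ⊃ φ) ∨ ((ψ ∨ (φ ≡ φ)) ∨ ((ψ ⊃ ψ) ≡ (φ ≡ φ))) = 0 ∨ 1 = 1
¬(¬(ψ ⊃ φ) ∨ ((ψ ∨ (φ ≡ φ)) ∨ ((ψ ⊃ ψ) ≡ (φ ≡ φ)))) = ¬1 = 0
φ ∨ ψ = 2/3 ∨ 5/6 = 5/6
ψ ∨ φ = 5/6 ∨ 2/3 = 5/6
¬(ψ ∨ φ) = ¬5/6 = 0
ψ ⊃ φ = 5/6 ⊃ 2/3 = 2/3
¬(ψ ∨ φ) ∨ (ψ ⊃ φ) = 0 ∨ 2/3 = 2/3
(φ ∨ ψ) ⊃ (¬(ψ ∨ φ) ∨ (ψ ⊃ φ)) = 5/6 ⊃ 2/3 = 2/3
¬(¬(ψ ⊃ φ) ∨ ((ψ ∨ (φ ≡ φ)) ∨ ((ψ ⊃ ψ) ≡ (φ ≡ φ)))) ∨ ((φ ∨ ψ) ⊃ (¬(ψ ∨ φ) ∨ (ψ ⊃ φ))) = 0 ∨ 2/3 = 2/3

2/3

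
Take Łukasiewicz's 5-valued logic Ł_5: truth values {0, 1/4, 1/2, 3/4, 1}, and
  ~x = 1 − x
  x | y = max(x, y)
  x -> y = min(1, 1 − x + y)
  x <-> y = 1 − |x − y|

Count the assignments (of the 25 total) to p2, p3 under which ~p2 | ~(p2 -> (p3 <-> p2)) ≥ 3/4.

value 1: 6 assignments (counts)
value 3/4: 6 assignments (counts)
value 1/2: 7 assignments
value 1/4: 5 assignments
value 0: 1 assignment
So 12 of the 25 assignments meet the threshold.

12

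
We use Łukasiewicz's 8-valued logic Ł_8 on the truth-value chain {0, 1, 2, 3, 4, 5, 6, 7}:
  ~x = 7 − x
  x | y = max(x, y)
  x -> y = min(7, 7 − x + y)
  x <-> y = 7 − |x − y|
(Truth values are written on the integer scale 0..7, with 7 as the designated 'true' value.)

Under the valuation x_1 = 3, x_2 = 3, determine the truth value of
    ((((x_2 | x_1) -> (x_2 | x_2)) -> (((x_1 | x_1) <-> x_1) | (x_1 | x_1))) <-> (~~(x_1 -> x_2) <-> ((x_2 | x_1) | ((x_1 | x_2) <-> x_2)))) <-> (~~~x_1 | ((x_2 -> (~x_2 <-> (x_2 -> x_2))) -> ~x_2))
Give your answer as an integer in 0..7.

4

x_2 | x_1 = 3 | 3 = 3
x_2 | x_2 = 3 | 3 = 3
(x_2 | x_1) -> (x_2 | x_2) = 3 -> 3 = 7
x_1 | x_1 = 3 | 3 = 3
(x_1 | x_1) <-> x_1 = 3 <-> 3 = 7
x_1 | x_1 = 3 | 3 = 3
((x_1 | x_1) <-> x_1) | (x_1 | x_1) = 7 | 3 = 7
((x_2 | x_1) -> (x_2 | x_2)) -> (((x_1 | x_1) <-> x_1) | (x_1 | x_1)) = 7 -> 7 = 7
x_1 -> x_2 = 3 -> 3 = 7
~(x_1 -> x_2) = ~7 = 0
~~(x_1 -> x_2) = ~0 = 7
x_2 | x_1 = 3 | 3 = 3
x_1 | x_2 = 3 | 3 = 3
(x_1 | x_2) <-> x_2 = 3 <-> 3 = 7
(x_2 | x_1) | ((x_1 | x_2) <-> x_2) = 3 | 7 = 7
~~(x_1 -> x_2) <-> ((x_2 | x_1) | ((x_1 | x_2) <-> x_2)) = 7 <-> 7 = 7
(((x_2 | x_1) -> (x_2 | x_2)) -> (((x_1 | x_1) <-> x_1) | (x_1 | x_1))) <-> (~~(x_1 -> x_2) <-> ((x_2 | x_1) | ((x_1 | x_2) <-> x_2))) = 7 <-> 7 = 7
~x_1 = ~3 = 4
~~x_1 = ~4 = 3
~~~x_1 = ~3 = 4
~x_2 = ~3 = 4
x_2 -> x_2 = 3 -> 3 = 7
~x_2 <-> (x_2 -> x_2) = 4 <-> 7 = 4
x_2 -> (~x_2 <-> (x_2 -> x_2)) = 3 -> 4 = 7
~x_2 = ~3 = 4
(x_2 -> (~x_2 <-> (x_2 -> x_2))) -> ~x_2 = 7 -> 4 = 4
~~~x_1 | ((x_2 -> (~x_2 <-> (x_2 -> x_2))) -> ~x_2) = 4 | 4 = 4
((((x_2 | x_1) -> (x_2 | x_2)) -> (((x_1 | x_1) <-> x_1) | (x_1 | x_1))) <-> (~~(x_1 -> x_2) <-> ((x_2 | x_1) | ((x_1 | x_2) <-> x_2)))) <-> (~~~x_1 | ((x_2 -> (~x_2 <-> (x_2 -> x_2))) -> ~x_2)) = 7 <-> 4 = 4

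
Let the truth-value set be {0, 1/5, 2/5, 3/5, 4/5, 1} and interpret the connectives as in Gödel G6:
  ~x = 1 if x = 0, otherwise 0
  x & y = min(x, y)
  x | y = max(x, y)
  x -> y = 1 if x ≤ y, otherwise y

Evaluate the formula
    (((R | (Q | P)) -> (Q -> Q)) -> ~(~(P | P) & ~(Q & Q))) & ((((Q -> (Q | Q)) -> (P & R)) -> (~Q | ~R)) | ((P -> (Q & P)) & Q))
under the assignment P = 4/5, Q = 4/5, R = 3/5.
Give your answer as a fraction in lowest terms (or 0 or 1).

4/5

Q | P = 4/5 | 4/5 = 4/5
R | (Q | P) = 3/5 | 4/5 = 4/5
Q -> Q = 4/5 -> 4/5 = 1
(R | (Q | P)) -> (Q -> Q) = 4/5 -> 1 = 1
P | P = 4/5 | 4/5 = 4/5
~(P | P) = ~4/5 = 0
Q & Q = 4/5 & 4/5 = 4/5
~(Q & Q) = ~4/5 = 0
~(P | P) & ~(Q & Q) = 0 & 0 = 0
~(~(P | P) & ~(Q & Q)) = ~0 = 1
((R | (Q | P)) -> (Q -> Q)) -> ~(~(P | P) & ~(Q & Q)) = 1 -> 1 = 1
Q | Q = 4/5 | 4/5 = 4/5
Q -> (Q | Q) = 4/5 -> 4/5 = 1
P & R = 4/5 & 3/5 = 3/5
(Q -> (Q | Q)) -> (P & R) = 1 -> 3/5 = 3/5
~Q = ~4/5 = 0
~R = ~3/5 = 0
~Q | ~R = 0 | 0 = 0
((Q -> (Q | Q)) -> (P & R)) -> (~Q | ~R) = 3/5 -> 0 = 0
Q & P = 4/5 & 4/5 = 4/5
P -> (Q & P) = 4/5 -> 4/5 = 1
(P -> (Q & P)) & Q = 1 & 4/5 = 4/5
(((Q -> (Q | Q)) -> (P & R)) -> (~Q | ~R)) | ((P -> (Q & P)) & Q) = 0 | 4/5 = 4/5
(((R | (Q | P)) -> (Q -> Q)) -> ~(~(P | P) & ~(Q & Q))) & ((((Q -> (Q | Q)) -> (P & R)) -> (~Q | ~R)) | ((P -> (Q & P)) & Q)) = 1 & 4/5 = 4/5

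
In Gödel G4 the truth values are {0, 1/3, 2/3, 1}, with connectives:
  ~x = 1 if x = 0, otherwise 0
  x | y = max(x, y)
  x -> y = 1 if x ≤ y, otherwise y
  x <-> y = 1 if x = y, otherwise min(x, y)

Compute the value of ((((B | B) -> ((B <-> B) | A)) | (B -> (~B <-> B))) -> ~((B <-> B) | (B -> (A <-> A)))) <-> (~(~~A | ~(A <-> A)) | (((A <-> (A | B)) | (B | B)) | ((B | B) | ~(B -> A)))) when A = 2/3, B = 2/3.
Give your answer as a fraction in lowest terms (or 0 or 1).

0

B | B = 2/3 | 2/3 = 2/3
B <-> B = 2/3 <-> 2/3 = 1
(B <-> B) | A = 1 | 2/3 = 1
(B | B) -> ((B <-> B) | A) = 2/3 -> 1 = 1
~B = ~2/3 = 0
~B <-> B = 0 <-> 2/3 = 0
B -> (~B <-> B) = 2/3 -> 0 = 0
((B | B) -> ((B <-> B) | A)) | (B -> (~B <-> B)) = 1 | 0 = 1
B <-> B = 2/3 <-> 2/3 = 1
A <-> A = 2/3 <-> 2/3 = 1
B -> (A <-> A) = 2/3 -> 1 = 1
(B <-> B) | (B -> (A <-> A)) = 1 | 1 = 1
~((B <-> B) | (B -> (A <-> A))) = ~1 = 0
(((B | B) -> ((B <-> B) | A)) | (B -> (~B <-> B))) -> ~((B <-> B) | (B -> (A <-> A))) = 1 -> 0 = 0
~A = ~2/3 = 0
~~A = ~0 = 1
A <-> A = 2/3 <-> 2/3 = 1
~(A <-> A) = ~1 = 0
~~A | ~(A <-> A) = 1 | 0 = 1
~(~~A | ~(A <-> A)) = ~1 = 0
A | B = 2/3 | 2/3 = 2/3
A <-> (A | B) = 2/3 <-> 2/3 = 1
B | B = 2/3 | 2/3 = 2/3
(A <-> (A | B)) | (B | B) = 1 | 2/3 = 1
B | B = 2/3 | 2/3 = 2/3
B -> A = 2/3 -> 2/3 = 1
~(B -> A) = ~1 = 0
(B | B) | ~(B -> A) = 2/3 | 0 = 2/3
((A <-> (A | B)) | (B | B)) | ((B | B) | ~(B -> A)) = 1 | 2/3 = 1
~(~~A | ~(A <-> A)) | (((A <-> (A | B)) | (B | B)) | ((B | B) | ~(B -> A))) = 0 | 1 = 1
((((B | B) -> ((B <-> B) | A)) | (B -> (~B <-> B))) -> ~((B <-> B) | (B -> (A <-> A)))) <-> (~(~~A | ~(A <-> A)) | (((A <-> (A | B)) | (B | B)) | ((B | B) | ~(B -> A)))) = 0 <-> 1 = 0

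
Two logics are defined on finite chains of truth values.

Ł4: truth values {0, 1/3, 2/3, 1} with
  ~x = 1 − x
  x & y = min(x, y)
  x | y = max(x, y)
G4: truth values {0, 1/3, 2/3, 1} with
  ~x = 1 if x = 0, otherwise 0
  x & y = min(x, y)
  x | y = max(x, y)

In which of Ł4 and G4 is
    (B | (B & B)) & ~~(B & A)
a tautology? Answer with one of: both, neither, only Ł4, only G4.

neither

In Ł4: at A = 0, B = 0 the value is 0 — not a tautology.
In G4: at A = 0, B = 0 the value is 0 — not a tautology.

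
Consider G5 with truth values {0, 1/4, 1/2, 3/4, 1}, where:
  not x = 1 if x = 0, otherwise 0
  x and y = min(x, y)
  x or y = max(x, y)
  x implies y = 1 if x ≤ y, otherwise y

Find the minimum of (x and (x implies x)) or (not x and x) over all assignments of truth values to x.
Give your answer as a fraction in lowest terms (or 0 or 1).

0

Take x = 0:
x implies x = 0 implies 0 = 1
x and (x implies x) = 0 and 1 = 0
not x = not 0 = 1
not x and x = 1 and 0 = 0
(x and (x implies x)) or (not x and x) = 0 or 0 = 0
No assignment yields a value below 0, so this is the minimum.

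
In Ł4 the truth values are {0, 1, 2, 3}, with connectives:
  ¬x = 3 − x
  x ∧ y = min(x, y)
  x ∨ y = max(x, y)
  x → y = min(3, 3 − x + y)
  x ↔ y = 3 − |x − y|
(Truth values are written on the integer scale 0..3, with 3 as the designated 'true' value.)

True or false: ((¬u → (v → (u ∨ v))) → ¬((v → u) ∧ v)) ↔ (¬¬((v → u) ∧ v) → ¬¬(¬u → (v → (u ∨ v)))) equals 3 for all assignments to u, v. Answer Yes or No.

Counterexample: take u = 0, v = 1.
¬u = ¬0 = 3
u ∨ v = 0 ∨ 1 = 1
v → (u ∨ v) = 1 → 1 = 3
¬u → (v → (u ∨ v)) = 3 → 3 = 3
v → u = 1 → 0 = 2
(v → u) ∧ v = 2 ∧ 1 = 1
¬((v → u) ∧ v) = ¬1 = 2
(¬u → (v → (u ∨ v))) → ¬((v → u) ∧ v) = 3 → 2 = 2
v → u = 1 → 0 = 2
(v → u) ∧ v = 2 ∧ 1 = 1
¬((v → u) ∧ v) = ¬1 = 2
¬¬((v → u) ∧ v) = ¬2 = 1
¬u = ¬0 = 3
u ∨ v = 0 ∨ 1 = 1
v → (u ∨ v) = 1 → 1 = 3
¬u → (v → (u ∨ v)) = 3 → 3 = 3
¬(¬u → (v → (u ∨ v))) = ¬3 = 0
¬¬(¬u → (v → (u ∨ v))) = ¬0 = 3
¬¬((v → u) ∧ v) → ¬¬(¬u → (v → (u ∨ v))) = 1 → 3 = 3
((¬u → (v → (u ∨ v))) → ¬((v → u) ∧ v)) ↔ (¬¬((v → u) ∧ v) → ¬¬(¬u → (v → (u ∨ v)))) = 2 ↔ 3 = 2
This gives 2 ≠ 3.

No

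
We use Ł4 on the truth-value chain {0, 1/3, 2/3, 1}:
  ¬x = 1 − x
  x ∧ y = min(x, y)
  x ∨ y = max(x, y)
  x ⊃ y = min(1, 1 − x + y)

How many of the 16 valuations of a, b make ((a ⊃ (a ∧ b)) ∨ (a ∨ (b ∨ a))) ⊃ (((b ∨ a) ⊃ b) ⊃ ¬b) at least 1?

6

a = 0, b = 0 ↦ 1  ≥
a = 0, b = 1/3 ↦ 2/3  <
a = 0, b = 2/3 ↦ 1/3  <
a = 0, b = 1 ↦ 0  <
a = 1/3, b = 0 ↦ 1  ≥
a = 1/3, b = 1/3 ↦ 2/3  <
a = 1/3, b = 2/3 ↦ 1/3  <
a = 1/3, b = 1 ↦ 0  <
a = 2/3, b = 0 ↦ 1  ≥
a = 2/3, b = 1/3 ↦ 1  ≥
a = 2/3, b = 2/3 ↦ 1/3  <
a = 2/3, b = 1 ↦ 0  <
a = 1, b = 0 ↦ 1  ≥
a = 1, b = 1/3 ↦ 1  ≥
a = 1, b = 2/3 ↦ 2/3  <
a = 1, b = 1 ↦ 0  <
So 6 of the 16 assignments meet the threshold.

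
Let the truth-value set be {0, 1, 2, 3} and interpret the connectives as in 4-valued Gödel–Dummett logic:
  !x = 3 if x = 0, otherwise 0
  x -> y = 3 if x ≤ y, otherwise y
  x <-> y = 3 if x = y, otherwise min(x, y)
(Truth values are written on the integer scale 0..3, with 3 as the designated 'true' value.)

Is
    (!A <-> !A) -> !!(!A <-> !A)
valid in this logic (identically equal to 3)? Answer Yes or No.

A = 0 ↦ 3
A = 1 ↦ 3
A = 2 ↦ 3
A = 3 ↦ 3
Every assignment gives a value ≥ 3.

Yes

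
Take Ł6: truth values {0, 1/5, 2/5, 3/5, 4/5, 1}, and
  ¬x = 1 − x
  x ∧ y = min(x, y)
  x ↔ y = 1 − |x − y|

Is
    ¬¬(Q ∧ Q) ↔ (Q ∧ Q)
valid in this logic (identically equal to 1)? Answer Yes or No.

Yes

Q = 0 ↦ 1
Q = 1/5 ↦ 1
Q = 2/5 ↦ 1
Q = 3/5 ↦ 1
Q = 4/5 ↦ 1
Q = 1 ↦ 1
Every assignment gives a value ≥ 1.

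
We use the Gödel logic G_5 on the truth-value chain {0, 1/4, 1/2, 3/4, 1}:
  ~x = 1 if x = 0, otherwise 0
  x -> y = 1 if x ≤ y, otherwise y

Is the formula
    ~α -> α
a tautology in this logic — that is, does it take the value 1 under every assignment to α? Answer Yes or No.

Counterexample: take α = 0.
~α = ~0 = 1
~α -> α = 1 -> 0 = 0
This gives 0 ≠ 1.

No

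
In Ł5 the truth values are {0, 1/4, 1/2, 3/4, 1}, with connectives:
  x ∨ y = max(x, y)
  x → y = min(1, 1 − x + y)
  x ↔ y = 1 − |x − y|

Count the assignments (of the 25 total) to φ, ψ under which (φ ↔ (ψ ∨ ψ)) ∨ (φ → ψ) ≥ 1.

15

value 1: 15 assignments (counts)
value 3/4: 4 assignments
value 1/2: 3 assignments
value 1/4: 2 assignments
value 0: 1 assignment
So 15 of the 25 assignments meet the threshold.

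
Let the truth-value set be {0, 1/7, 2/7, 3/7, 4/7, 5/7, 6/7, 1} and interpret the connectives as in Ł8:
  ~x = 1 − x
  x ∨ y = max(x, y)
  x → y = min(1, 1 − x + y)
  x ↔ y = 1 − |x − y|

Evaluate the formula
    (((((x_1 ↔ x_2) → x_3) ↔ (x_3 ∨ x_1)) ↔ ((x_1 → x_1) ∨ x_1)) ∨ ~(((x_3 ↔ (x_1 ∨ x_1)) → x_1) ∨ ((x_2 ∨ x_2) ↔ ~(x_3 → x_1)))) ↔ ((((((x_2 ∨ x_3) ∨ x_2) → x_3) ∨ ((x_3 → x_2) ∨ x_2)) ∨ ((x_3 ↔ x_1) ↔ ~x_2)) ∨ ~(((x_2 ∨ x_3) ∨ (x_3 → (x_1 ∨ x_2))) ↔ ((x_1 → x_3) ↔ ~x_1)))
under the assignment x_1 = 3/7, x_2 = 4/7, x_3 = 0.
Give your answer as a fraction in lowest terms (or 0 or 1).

x_1 ↔ x_2 = 3/7 ↔ 4/7 = 6/7
(x_1 ↔ x_2) → x_3 = 6/7 → 0 = 1/7
x_3 ∨ x_1 = 0 ∨ 3/7 = 3/7
((x_1 ↔ x_2) → x_3) ↔ (x_3 ∨ x_1) = 1/7 ↔ 3/7 = 5/7
x_1 → x_1 = 3/7 → 3/7 = 1
(x_1 → x_1) ∨ x_1 = 1 ∨ 3/7 = 1
(((x_1 ↔ x_2) → x_3) ↔ (x_3 ∨ x_1)) ↔ ((x_1 → x_1) ∨ x_1) = 5/7 ↔ 1 = 5/7
x_1 ∨ x_1 = 3/7 ∨ 3/7 = 3/7
x_3 ↔ (x_1 ∨ x_1) = 0 ↔ 3/7 = 4/7
(x_3 ↔ (x_1 ∨ x_1)) → x_1 = 4/7 → 3/7 = 6/7
x_2 ∨ x_2 = 4/7 ∨ 4/7 = 4/7
x_3 → x_1 = 0 → 3/7 = 1
~(x_3 → x_1) = ~1 = 0
(x_2 ∨ x_2) ↔ ~(x_3 → x_1) = 4/7 ↔ 0 = 3/7
((x_3 ↔ (x_1 ∨ x_1)) → x_1) ∨ ((x_2 ∨ x_2) ↔ ~(x_3 → x_1)) = 6/7 ∨ 3/7 = 6/7
~(((x_3 ↔ (x_1 ∨ x_1)) → x_1) ∨ ((x_2 ∨ x_2) ↔ ~(x_3 → x_1))) = ~6/7 = 1/7
((((x_1 ↔ x_2) → x_3) ↔ (x_3 ∨ x_1)) ↔ ((x_1 → x_1) ∨ x_1)) ∨ ~(((x_3 ↔ (x_1 ∨ x_1)) → x_1) ∨ ((x_2 ∨ x_2) ↔ ~(x_3 → x_1))) = 5/7 ∨ 1/7 = 5/7
x_2 ∨ x_3 = 4/7 ∨ 0 = 4/7
(x_2 ∨ x_3) ∨ x_2 = 4/7 ∨ 4/7 = 4/7
((x_2 ∨ x_3) ∨ x_2) → x_3 = 4/7 → 0 = 3/7
x_3 → x_2 = 0 → 4/7 = 1
(x_3 → x_2) ∨ x_2 = 1 ∨ 4/7 = 1
(((x_2 ∨ x_3) ∨ x_2) → x_3) ∨ ((x_3 → x_2) ∨ x_2) = 3/7 ∨ 1 = 1
x_3 ↔ x_1 = 0 ↔ 3/7 = 4/7
~x_2 = ~4/7 = 3/7
(x_3 ↔ x_1) ↔ ~x_2 = 4/7 ↔ 3/7 = 6/7
((((x_2 ∨ x_3) ∨ x_2) → x_3) ∨ ((x_3 → x_2) ∨ x_2)) ∨ ((x_3 ↔ x_1) ↔ ~x_2) = 1 ∨ 6/7 = 1
x_2 ∨ x_3 = 4/7 ∨ 0 = 4/7
x_1 ∨ x_2 = 3/7 ∨ 4/7 = 4/7
x_3 → (x_1 ∨ x_2) = 0 → 4/7 = 1
(x_2 ∨ x_3) ∨ (x_3 → (x_1 ∨ x_2)) = 4/7 ∨ 1 = 1
x_1 → x_3 = 3/7 → 0 = 4/7
~x_1 = ~3/7 = 4/7
(x_1 → x_3) ↔ ~x_1 = 4/7 ↔ 4/7 = 1
((x_2 ∨ x_3) ∨ (x_3 → (x_1 ∨ x_2))) ↔ ((x_1 → x_3) ↔ ~x_1) = 1 ↔ 1 = 1
~(((x_2 ∨ x_3) ∨ (x_3 → (x_1 ∨ x_2))) ↔ ((x_1 → x_3) ↔ ~x_1)) = ~1 = 0
(((((x_2 ∨ x_3) ∨ x_2) → x_3) ∨ ((x_3 → x_2) ∨ x_2)) ∨ ((x_3 ↔ x_1) ↔ ~x_2)) ∨ ~(((x_2 ∨ x_3) ∨ (x_3 → (x_1 ∨ x_2))) ↔ ((x_1 → x_3) ↔ ~x_1)) = 1 ∨ 0 = 1
(((((x_1 ↔ x_2) → x_3) ↔ (x_3 ∨ x_1)) ↔ ((x_1 → x_1) ∨ x_1)) ∨ ~(((x_3 ↔ (x_1 ∨ x_1)) → x_1) ∨ ((x_2 ∨ x_2) ↔ ~(x_3 → x_1)))) ↔ ((((((x_2 ∨ x_3) ∨ x_2) → x_3) ∨ ((x_3 → x_2) ∨ x_2)) ∨ ((x_3 ↔ x_1) ↔ ~x_2)) ∨ ~(((x_2 ∨ x_3) ∨ (x_3 → (x_1 ∨ x_2))) ↔ ((x_1 → x_3) ↔ ~x_1))) = 5/7 ↔ 1 = 5/7

5/7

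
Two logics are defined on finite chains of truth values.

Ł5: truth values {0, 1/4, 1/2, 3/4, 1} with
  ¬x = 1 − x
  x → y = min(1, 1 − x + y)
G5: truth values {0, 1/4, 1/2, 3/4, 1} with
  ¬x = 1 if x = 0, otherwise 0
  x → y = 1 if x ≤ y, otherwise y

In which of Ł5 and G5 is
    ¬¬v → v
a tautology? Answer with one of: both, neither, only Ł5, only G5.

In Ł5: every assignment gives 1 — tautology.
In G5: at v = 1/4 the value is 1/4 — not a tautology.

only Ł5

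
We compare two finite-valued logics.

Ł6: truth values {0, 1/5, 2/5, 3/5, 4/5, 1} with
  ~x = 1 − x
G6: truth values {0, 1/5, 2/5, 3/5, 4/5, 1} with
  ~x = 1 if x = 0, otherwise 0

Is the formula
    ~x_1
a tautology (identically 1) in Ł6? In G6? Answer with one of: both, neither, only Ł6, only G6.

In Ł6: at x_1 = 1/5 the value is 4/5 — not a tautology.
In G6: at x_1 = 1/5 the value is 0 — not a tautology.

neither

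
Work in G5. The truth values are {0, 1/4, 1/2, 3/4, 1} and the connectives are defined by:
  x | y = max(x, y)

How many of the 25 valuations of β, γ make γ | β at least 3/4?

16

value 1: 9 assignments (counts)
value 3/4: 7 assignments (counts)
value 1/2: 5 assignments
value 1/4: 3 assignments
value 0: 1 assignment
So 16 of the 25 assignments meet the threshold.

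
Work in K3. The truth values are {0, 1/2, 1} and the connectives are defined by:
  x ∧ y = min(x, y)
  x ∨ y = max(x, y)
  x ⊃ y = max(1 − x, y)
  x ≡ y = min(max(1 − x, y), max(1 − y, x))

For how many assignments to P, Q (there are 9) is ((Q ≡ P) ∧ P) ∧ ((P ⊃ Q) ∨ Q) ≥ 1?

P = 0, Q = 0 ↦ 0  <
P = 0, Q = 1/2 ↦ 0  <
P = 0, Q = 1 ↦ 0  <
P = 1/2, Q = 0 ↦ 1/2  <
P = 1/2, Q = 1/2 ↦ 1/2  <
P = 1/2, Q = 1 ↦ 1/2  <
P = 1, Q = 0 ↦ 0  <
P = 1, Q = 1/2 ↦ 1/2  <
P = 1, Q = 1 ↦ 1  ≥
So 1 of the 9 assignments meets the threshold.

1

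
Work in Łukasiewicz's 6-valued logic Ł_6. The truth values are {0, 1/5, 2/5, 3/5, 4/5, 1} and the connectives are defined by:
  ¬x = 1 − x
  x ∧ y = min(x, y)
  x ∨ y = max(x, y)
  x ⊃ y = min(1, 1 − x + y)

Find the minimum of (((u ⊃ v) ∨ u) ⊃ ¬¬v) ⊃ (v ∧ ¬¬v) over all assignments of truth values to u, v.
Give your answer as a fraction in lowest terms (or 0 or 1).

Take u = 2/5, v = 0:
u ⊃ v = 2/5 ⊃ 0 = 3/5
(u ⊃ v) ∨ u = 3/5 ∨ 2/5 = 3/5
¬v = ¬0 = 1
¬¬v = ¬1 = 0
((u ⊃ v) ∨ u) ⊃ ¬¬v = 3/5 ⊃ 0 = 2/5
¬v = ¬0 = 1
¬¬v = ¬1 = 0
v ∧ ¬¬v = 0 ∧ 0 = 0
(((u ⊃ v) ∨ u) ⊃ ¬¬v) ⊃ (v ∧ ¬¬v) = 2/5 ⊃ 0 = 3/5
No assignment yields a value below 3/5, so this is the minimum.

3/5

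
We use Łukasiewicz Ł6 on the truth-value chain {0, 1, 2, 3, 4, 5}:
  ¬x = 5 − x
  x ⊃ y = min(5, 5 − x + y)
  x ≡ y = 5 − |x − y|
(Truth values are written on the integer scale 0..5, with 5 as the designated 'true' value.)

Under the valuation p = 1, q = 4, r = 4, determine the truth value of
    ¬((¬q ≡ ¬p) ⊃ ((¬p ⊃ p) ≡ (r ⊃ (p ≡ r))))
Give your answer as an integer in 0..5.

¬q = ¬4 = 1
¬p = ¬1 = 4
¬q ≡ ¬p = 1 ≡ 4 = 2
¬p = ¬1 = 4
¬p ⊃ p = 4 ⊃ 1 = 2
p ≡ r = 1 ≡ 4 = 2
r ⊃ (p ≡ r) = 4 ⊃ 2 = 3
(¬p ⊃ p) ≡ (r ⊃ (p ≡ r)) = 2 ≡ 3 = 4
(¬q ≡ ¬p) ⊃ ((¬p ⊃ p) ≡ (r ⊃ (p ≡ r))) = 2 ⊃ 4 = 5
¬((¬q ≡ ¬p) ⊃ ((¬p ⊃ p) ≡ (r ⊃ (p ≡ r)))) = ¬5 = 0

0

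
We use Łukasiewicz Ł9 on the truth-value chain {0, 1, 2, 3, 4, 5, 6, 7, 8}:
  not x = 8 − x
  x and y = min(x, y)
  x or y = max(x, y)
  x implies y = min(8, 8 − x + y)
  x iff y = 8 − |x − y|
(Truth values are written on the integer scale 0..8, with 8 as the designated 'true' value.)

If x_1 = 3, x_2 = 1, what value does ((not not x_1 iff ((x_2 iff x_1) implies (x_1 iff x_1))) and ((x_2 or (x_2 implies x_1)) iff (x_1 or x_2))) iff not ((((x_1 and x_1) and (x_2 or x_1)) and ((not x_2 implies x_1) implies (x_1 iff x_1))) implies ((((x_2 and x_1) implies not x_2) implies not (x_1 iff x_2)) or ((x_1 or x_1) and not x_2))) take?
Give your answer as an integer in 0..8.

5

not x_1 = not 3 = 5
not not x_1 = not 5 = 3
x_2 iff x_1 = 1 iff 3 = 6
x_1 iff x_1 = 3 iff 3 = 8
(x_2 iff x_1) implies (x_1 iff x_1) = 6 implies 8 = 8
not not x_1 iff ((x_2 iff x_1) implies (x_1 iff x_1)) = 3 iff 8 = 3
x_2 implies x_1 = 1 implies 3 = 8
x_2 or (x_2 implies x_1) = 1 or 8 = 8
x_1 or x_2 = 3 or 1 = 3
(x_2 or (x_2 implies x_1)) iff (x_1 or x_2) = 8 iff 3 = 3
(not not x_1 iff ((x_2 iff x_1) implies (x_1 iff x_1))) and ((x_2 or (x_2 implies x_1)) iff (x_1 or x_2)) = 3 and 3 = 3
x_1 and x_1 = 3 and 3 = 3
x_2 or x_1 = 1 or 3 = 3
(x_1 and x_1) and (x_2 or x_1) = 3 and 3 = 3
not x_2 = not 1 = 7
not x_2 implies x_1 = 7 implies 3 = 4
x_1 iff x_1 = 3 iff 3 = 8
(not x_2 implies x_1) implies (x_1 iff x_1) = 4 implies 8 = 8
((x_1 and x_1) and (x_2 or x_1)) and ((not x_2 implies x_1) implies (x_1 iff x_1)) = 3 and 8 = 3
x_2 and x_1 = 1 and 3 = 1
not x_2 = not 1 = 7
(x_2 and x_1) implies not x_2 = 1 implies 7 = 8
x_1 iff x_2 = 3 iff 1 = 6
not (x_1 iff x_2) = not 6 = 2
((x_2 and x_1) implies not x_2) implies not (x_1 iff x_2) = 8 implies 2 = 2
x_1 or x_1 = 3 or 3 = 3
not x_2 = not 1 = 7
(x_1 or x_1) and not x_2 = 3 and 7 = 3
(((x_2 and x_1) implies not x_2) implies not (x_1 iff x_2)) or ((x_1 or x_1) and not x_2) = 2 or 3 = 3
(((x_1 and x_1) and (x_2 or x_1)) and ((not x_2 implies x_1) implies (x_1 iff x_1))) implies ((((x_2 and x_1) implies not x_2) implies not (x_1 iff x_2)) or ((x_1 or x_1) and not x_2)) = 3 implies 3 = 8
not ((((x_1 and x_1) and (x_2 or x_1)) and ((not x_2 implies x_1) implies (x_1 iff x_1))) implies ((((x_2 and x_1) implies not x_2) implies not (x_1 iff x_2)) or ((x_1 or x_1) and not x_2))) = not 8 = 0
((not not x_1 iff ((x_2 iff x_1) implies (x_1 iff x_1))) and ((x_2 or (x_2 implies x_1)) iff (x_1 or x_2))) iff not ((((x_1 and x_1) and (x_2 or x_1)) and ((not x_2 implies x_1) implies (x_1 iff x_1))) implies ((((x_2 and x_1) implies not x_2) implies not (x_1 iff x_2)) or ((x_1 or x_1) and not x_2))) = 3 iff 0 = 5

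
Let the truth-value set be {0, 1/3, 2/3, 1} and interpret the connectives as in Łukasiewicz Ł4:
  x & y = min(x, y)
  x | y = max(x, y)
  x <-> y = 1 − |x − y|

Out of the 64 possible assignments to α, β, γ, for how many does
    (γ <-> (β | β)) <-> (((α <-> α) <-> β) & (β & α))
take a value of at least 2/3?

value 1: 16 assignments (counts)
value 2/3: 24 assignments (counts)
value 1/3: 16 assignments
value 0: 8 assignments
So 40 of the 64 assignments meet the threshold.

40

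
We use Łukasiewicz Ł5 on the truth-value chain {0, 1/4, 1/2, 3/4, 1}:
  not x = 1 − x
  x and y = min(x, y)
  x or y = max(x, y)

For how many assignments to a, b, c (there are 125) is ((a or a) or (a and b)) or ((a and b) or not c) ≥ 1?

value 1: 45 assignments (counts)
value 3/4: 35 assignments
value 1/2: 25 assignments
value 1/4: 15 assignments
value 0: 5 assignments
So 45 of the 125 assignments meet the threshold.

45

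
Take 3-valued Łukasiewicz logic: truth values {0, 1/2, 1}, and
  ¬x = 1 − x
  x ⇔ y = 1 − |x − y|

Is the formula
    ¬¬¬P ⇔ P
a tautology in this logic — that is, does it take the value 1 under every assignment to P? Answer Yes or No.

No

Counterexample: take P = 0.
¬P = ¬0 = 1
¬¬P = ¬1 = 0
¬¬¬P = ¬0 = 1
¬¬¬P ⇔ P = 1 ⇔ 0 = 0
This gives 0 ≠ 1.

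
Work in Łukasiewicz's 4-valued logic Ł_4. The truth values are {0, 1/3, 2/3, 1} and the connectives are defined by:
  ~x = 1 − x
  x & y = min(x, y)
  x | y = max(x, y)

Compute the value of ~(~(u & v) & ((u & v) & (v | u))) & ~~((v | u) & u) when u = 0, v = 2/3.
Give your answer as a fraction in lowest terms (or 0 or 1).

u & v = 0 & 2/3 = 0
~(u & v) = ~0 = 1
u & v = 0 & 2/3 = 0
v | u = 2/3 | 0 = 2/3
(u & v) & (v | u) = 0 & 2/3 = 0
~(u & v) & ((u & v) & (v | u)) = 1 & 0 = 0
~(~(u & v) & ((u & v) & (v | u))) = ~0 = 1
v | u = 2/3 | 0 = 2/3
(v | u) & u = 2/3 & 0 = 0
~((v | u) & u) = ~0 = 1
~~((v | u) & u) = ~1 = 0
~(~(u & v) & ((u & v) & (v | u))) & ~~((v | u) & u) = 1 & 0 = 0

0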